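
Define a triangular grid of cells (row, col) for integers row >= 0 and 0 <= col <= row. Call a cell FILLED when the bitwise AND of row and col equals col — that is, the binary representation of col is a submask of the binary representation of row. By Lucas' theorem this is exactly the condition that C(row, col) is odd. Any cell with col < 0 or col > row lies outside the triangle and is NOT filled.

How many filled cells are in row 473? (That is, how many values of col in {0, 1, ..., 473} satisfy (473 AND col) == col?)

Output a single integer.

473 in binary = 111011001
popcount(473) = number of 1-bits in 111011001 = 6
A col c satisfies (473 AND c) == c iff every set bit of c is also set in 473; each of the 6 set bits of 473 can independently be on or off in c.
count = 2^6 = 64

Answer: 64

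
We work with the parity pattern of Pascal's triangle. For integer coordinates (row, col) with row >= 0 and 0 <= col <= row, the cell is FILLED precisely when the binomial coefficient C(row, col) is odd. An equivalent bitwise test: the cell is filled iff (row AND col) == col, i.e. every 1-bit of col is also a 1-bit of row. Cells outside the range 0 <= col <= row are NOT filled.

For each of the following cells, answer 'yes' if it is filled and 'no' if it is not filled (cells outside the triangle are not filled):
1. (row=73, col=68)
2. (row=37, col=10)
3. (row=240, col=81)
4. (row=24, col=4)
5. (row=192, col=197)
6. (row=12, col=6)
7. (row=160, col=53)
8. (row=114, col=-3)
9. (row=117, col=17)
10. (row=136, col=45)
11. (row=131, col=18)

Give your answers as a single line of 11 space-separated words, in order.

(73,68): row=0b1001001, col=0b1000100, row AND col = 0b1000000 = 64; 64 != 68 -> empty
(37,10): row=0b100101, col=0b1010, row AND col = 0b0 = 0; 0 != 10 -> empty
(240,81): row=0b11110000, col=0b1010001, row AND col = 0b1010000 = 80; 80 != 81 -> empty
(24,4): row=0b11000, col=0b100, row AND col = 0b0 = 0; 0 != 4 -> empty
(192,197): col outside [0, 192] -> not filled
(12,6): row=0b1100, col=0b110, row AND col = 0b100 = 4; 4 != 6 -> empty
(160,53): row=0b10100000, col=0b110101, row AND col = 0b100000 = 32; 32 != 53 -> empty
(114,-3): col outside [0, 114] -> not filled
(117,17): row=0b1110101, col=0b10001, row AND col = 0b10001 = 17; 17 == 17 -> filled
(136,45): row=0b10001000, col=0b101101, row AND col = 0b1000 = 8; 8 != 45 -> empty
(131,18): row=0b10000011, col=0b10010, row AND col = 0b10 = 2; 2 != 18 -> empty

Answer: no no no no no no no no yes no no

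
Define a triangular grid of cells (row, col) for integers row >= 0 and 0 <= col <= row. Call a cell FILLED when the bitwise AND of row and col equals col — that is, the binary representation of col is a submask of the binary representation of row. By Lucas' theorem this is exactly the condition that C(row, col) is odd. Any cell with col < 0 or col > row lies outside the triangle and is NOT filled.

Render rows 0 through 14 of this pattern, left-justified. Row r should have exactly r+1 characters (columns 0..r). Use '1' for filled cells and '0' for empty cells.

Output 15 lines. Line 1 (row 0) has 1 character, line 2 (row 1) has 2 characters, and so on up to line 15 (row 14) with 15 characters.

Answer: 1
11
101
1111
10001
110011
1010101
11111111
100000001
1100000011
10100000101
111100001111
1000100010001
11001100110011
101010101010101

Derivation:
r0=0: 1
r1=1: 11
r2=10: 101
r3=11: 1111
r4=100: 10001
r5=101: 110011
r6=110: 1010101
r7=111: 11111111
r8=1000: 100000001
r9=1001: 1100000011
r10=1010: 10100000101
r11=1011: 111100001111
r12=1100: 1000100010001
r13=1101: 11001100110011
r14=1110: 101010101010101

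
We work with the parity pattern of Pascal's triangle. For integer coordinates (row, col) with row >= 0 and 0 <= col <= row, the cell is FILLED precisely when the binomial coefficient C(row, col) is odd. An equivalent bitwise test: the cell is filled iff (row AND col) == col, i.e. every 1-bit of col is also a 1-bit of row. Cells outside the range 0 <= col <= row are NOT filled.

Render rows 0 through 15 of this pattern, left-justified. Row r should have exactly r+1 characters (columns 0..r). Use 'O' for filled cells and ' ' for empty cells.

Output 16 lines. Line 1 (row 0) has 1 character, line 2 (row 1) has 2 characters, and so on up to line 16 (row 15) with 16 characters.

r0=0: O
r1=1: OO
r2=10: O O
r3=11: OOOO
r4=100: O   O
r5=101: OO  OO
r6=110: O O O O
r7=111: OOOOOOOO
r8=1000: O       O
r9=1001: OO      OO
r10=1010: O O     O O
r11=1011: OOOO    OOOO
r12=1100: O   O   O   O
r13=1101: OO  OO  OO  OO
r14=1110: O O O O O O O O
r15=1111: OOOOOOOOOOOOOOOO

Answer: O
OO
O O
OOOO
O   O
OO  OO
O O O O
OOOOOOOO
O       O
OO      OO
O O     O O
OOOO    OOOO
O   O   O   O
OO  OO  OO  OO
O O O O O O O O
OOOOOOOOOOOOOOOO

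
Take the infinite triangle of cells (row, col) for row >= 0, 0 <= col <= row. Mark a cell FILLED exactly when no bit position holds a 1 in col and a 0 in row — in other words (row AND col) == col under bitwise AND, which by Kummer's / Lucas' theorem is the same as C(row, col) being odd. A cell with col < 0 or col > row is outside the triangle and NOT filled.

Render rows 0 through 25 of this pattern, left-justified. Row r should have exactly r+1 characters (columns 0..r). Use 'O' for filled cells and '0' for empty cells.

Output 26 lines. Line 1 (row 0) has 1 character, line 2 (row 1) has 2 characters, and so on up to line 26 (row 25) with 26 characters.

r0=0: O
r1=1: OO
r2=10: O0O
r3=11: OOOO
r4=100: O000O
r5=101: OO00OO
r6=110: O0O0O0O
r7=111: OOOOOOOO
r8=1000: O0000000O
r9=1001: OO000000OO
r10=1010: O0O00000O0O
r11=1011: OOOO0000OOOO
r12=1100: O000O000O000O
r13=1101: OO00OO00OO00OO
r14=1110: O0O0O0O0O0O0O0O
r15=1111: OOOOOOOOOOOOOOOO
r16=10000: O000000000000000O
r17=10001: OO00000000000000OO
r18=10010: O0O0000000000000O0O
r19=10011: OOOO000000000000OOOO
r20=10100: O000O00000000000O000O
r21=10101: OO00OO0000000000OO00OO
r22=10110: O0O0O0O000000000O0O0O0O
r23=10111: OOOOOOOO00000000OOOOOOOO
r24=11000: O0000000O0000000O0000000O
r25=11001: OO000000OO000000OO000000OO

Answer: O
OO
O0O
OOOO
O000O
OO00OO
O0O0O0O
OOOOOOOO
O0000000O
OO000000OO
O0O00000O0O
OOOO0000OOOO
O000O000O000O
OO00OO00OO00OO
O0O0O0O0O0O0O0O
OOOOOOOOOOOOOOOO
O000000000000000O
OO00000000000000OO
O0O0000000000000O0O
OOOO000000000000OOOO
O000O00000000000O000O
OO00OO0000000000OO00OO
O0O0O0O000000000O0O0O0O
OOOOOOOO00000000OOOOOOOO
O0000000O0000000O0000000O
OO000000OO000000OO000000OO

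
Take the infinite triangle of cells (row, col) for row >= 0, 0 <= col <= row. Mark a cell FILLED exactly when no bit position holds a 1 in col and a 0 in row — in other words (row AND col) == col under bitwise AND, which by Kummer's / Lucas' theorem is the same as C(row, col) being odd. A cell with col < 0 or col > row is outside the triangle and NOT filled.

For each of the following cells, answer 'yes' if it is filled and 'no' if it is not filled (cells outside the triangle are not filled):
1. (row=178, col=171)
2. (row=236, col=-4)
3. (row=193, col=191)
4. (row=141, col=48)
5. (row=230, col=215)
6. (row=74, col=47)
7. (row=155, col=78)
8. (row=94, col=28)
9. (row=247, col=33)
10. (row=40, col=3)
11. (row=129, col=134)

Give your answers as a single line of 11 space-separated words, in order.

(178,171): row=0b10110010, col=0b10101011, row AND col = 0b10100010 = 162; 162 != 171 -> empty
(236,-4): col outside [0, 236] -> not filled
(193,191): row=0b11000001, col=0b10111111, row AND col = 0b10000001 = 129; 129 != 191 -> empty
(141,48): row=0b10001101, col=0b110000, row AND col = 0b0 = 0; 0 != 48 -> empty
(230,215): row=0b11100110, col=0b11010111, row AND col = 0b11000110 = 198; 198 != 215 -> empty
(74,47): row=0b1001010, col=0b101111, row AND col = 0b1010 = 10; 10 != 47 -> empty
(155,78): row=0b10011011, col=0b1001110, row AND col = 0b1010 = 10; 10 != 78 -> empty
(94,28): row=0b1011110, col=0b11100, row AND col = 0b11100 = 28; 28 == 28 -> filled
(247,33): row=0b11110111, col=0b100001, row AND col = 0b100001 = 33; 33 == 33 -> filled
(40,3): row=0b101000, col=0b11, row AND col = 0b0 = 0; 0 != 3 -> empty
(129,134): col outside [0, 129] -> not filled

Answer: no no no no no no no yes yes no no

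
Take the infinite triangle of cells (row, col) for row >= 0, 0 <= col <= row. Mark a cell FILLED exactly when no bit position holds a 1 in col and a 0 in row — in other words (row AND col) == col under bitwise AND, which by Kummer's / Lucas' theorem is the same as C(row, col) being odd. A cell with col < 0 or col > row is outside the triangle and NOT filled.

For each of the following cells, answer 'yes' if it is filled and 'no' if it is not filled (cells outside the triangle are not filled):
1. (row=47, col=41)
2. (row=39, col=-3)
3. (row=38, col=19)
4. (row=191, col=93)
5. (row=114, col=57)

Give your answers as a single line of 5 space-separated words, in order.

(47,41): row=0b101111, col=0b101001, row AND col = 0b101001 = 41; 41 == 41 -> filled
(39,-3): col outside [0, 39] -> not filled
(38,19): row=0b100110, col=0b10011, row AND col = 0b10 = 2; 2 != 19 -> empty
(191,93): row=0b10111111, col=0b1011101, row AND col = 0b11101 = 29; 29 != 93 -> empty
(114,57): row=0b1110010, col=0b111001, row AND col = 0b110000 = 48; 48 != 57 -> empty

Answer: yes no no no no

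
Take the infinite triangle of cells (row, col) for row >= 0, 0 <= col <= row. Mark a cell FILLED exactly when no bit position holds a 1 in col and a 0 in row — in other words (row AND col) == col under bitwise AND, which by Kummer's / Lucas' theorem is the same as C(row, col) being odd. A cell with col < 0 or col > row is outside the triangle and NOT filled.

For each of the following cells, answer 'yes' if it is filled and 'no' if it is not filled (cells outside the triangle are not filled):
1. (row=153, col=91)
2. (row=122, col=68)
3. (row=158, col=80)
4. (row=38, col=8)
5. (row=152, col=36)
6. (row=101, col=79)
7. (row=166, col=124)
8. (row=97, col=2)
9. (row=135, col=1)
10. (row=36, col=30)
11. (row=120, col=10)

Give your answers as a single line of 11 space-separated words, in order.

(153,91): row=0b10011001, col=0b1011011, row AND col = 0b11001 = 25; 25 != 91 -> empty
(122,68): row=0b1111010, col=0b1000100, row AND col = 0b1000000 = 64; 64 != 68 -> empty
(158,80): row=0b10011110, col=0b1010000, row AND col = 0b10000 = 16; 16 != 80 -> empty
(38,8): row=0b100110, col=0b1000, row AND col = 0b0 = 0; 0 != 8 -> empty
(152,36): row=0b10011000, col=0b100100, row AND col = 0b0 = 0; 0 != 36 -> empty
(101,79): row=0b1100101, col=0b1001111, row AND col = 0b1000101 = 69; 69 != 79 -> empty
(166,124): row=0b10100110, col=0b1111100, row AND col = 0b100100 = 36; 36 != 124 -> empty
(97,2): row=0b1100001, col=0b10, row AND col = 0b0 = 0; 0 != 2 -> empty
(135,1): row=0b10000111, col=0b1, row AND col = 0b1 = 1; 1 == 1 -> filled
(36,30): row=0b100100, col=0b11110, row AND col = 0b100 = 4; 4 != 30 -> empty
(120,10): row=0b1111000, col=0b1010, row AND col = 0b1000 = 8; 8 != 10 -> empty

Answer: no no no no no no no no yes no no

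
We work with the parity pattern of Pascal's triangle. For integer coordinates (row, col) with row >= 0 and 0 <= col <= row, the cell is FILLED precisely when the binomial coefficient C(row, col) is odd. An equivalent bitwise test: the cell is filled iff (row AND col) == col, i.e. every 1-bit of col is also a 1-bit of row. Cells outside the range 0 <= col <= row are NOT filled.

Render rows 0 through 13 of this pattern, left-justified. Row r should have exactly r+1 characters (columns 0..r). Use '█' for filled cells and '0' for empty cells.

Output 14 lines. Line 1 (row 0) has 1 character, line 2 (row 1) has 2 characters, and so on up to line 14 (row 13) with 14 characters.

r0=0: █
r1=1: ██
r2=10: █0█
r3=11: ████
r4=100: █000█
r5=101: ██00██
r6=110: █0█0█0█
r7=111: ████████
r8=1000: █0000000█
r9=1001: ██000000██
r10=1010: █0█00000█0█
r11=1011: ████0000████
r12=1100: █000█000█000█
r13=1101: ██00██00██00██

Answer: █
██
█0█
████
█000█
██00██
█0█0█0█
████████
█0000000█
██000000██
█0█00000█0█
████0000████
█000█000█000█
██00██00██00██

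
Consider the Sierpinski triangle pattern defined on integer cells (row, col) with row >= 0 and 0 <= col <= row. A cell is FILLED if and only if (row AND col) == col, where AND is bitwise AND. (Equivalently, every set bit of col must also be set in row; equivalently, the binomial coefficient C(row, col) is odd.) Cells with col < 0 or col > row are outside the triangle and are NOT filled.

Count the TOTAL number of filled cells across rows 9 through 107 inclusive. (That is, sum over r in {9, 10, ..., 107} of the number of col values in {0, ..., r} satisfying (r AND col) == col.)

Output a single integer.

r9=1001 pc2: +4 =4
r10=1010 pc2: +4 =8
r11=1011 pc3: +8 =16
r12=1100 pc2: +4 =20
r13=1101 pc3: +8 =28
r14=1110 pc3: +8 =36
r15=1111 pc4: +16 =52
r16=10000 pc1: +2 =54
r17=10001 pc2: +4 =58
r18=10010 pc2: +4 =62
r19=10011 pc3: +8 =70
r20=10100 pc2: +4 =74
r21=10101 pc3: +8 =82
r22=10110 pc3: +8 =90
r23=10111 pc4: +16 =106
r24=11000 pc2: +4 =110
r25=11001 pc3: +8 =118
r26=11010 pc3: +8 =126
r27=11011 pc4: +16 =142
r28=11100 pc3: +8 =150
r29=11101 pc4: +16 =166
r30=11110 pc4: +16 =182
r31=11111 pc5: +32 =214
r32=100000 pc1: +2 =216
r33=100001 pc2: +4 =220
r34=100010 pc2: +4 =224
r35=100011 pc3: +8 =232
r36=100100 pc2: +4 =236
r37=100101 pc3: +8 =244
r38=100110 pc3: +8 =252
r39=100111 pc4: +16 =268
r40=101000 pc2: +4 =272
r41=101001 pc3: +8 =280
r42=101010 pc3: +8 =288
r43=101011 pc4: +16 =304
r44=101100 pc3: +8 =312
r45=101101 pc4: +16 =328
r46=101110 pc4: +16 =344
r47=101111 pc5: +32 =376
r48=110000 pc2: +4 =380
r49=110001 pc3: +8 =388
r50=110010 pc3: +8 =396
r51=110011 pc4: +16 =412
r52=110100 pc3: +8 =420
r53=110101 pc4: +16 =436
r54=110110 pc4: +16 =452
r55=110111 pc5: +32 =484
r56=111000 pc3: +8 =492
r57=111001 pc4: +16 =508
r58=111010 pc4: +16 =524
r59=111011 pc5: +32 =556
r60=111100 pc4: +16 =572
r61=111101 pc5: +32 =604
r62=111110 pc5: +32 =636
r63=111111 pc6: +64 =700
r64=1000000 pc1: +2 =702
r65=1000001 pc2: +4 =706
r66=1000010 pc2: +4 =710
r67=1000011 pc3: +8 =718
r68=1000100 pc2: +4 =722
r69=1000101 pc3: +8 =730
r70=1000110 pc3: +8 =738
r71=1000111 pc4: +16 =754
r72=1001000 pc2: +4 =758
r73=1001001 pc3: +8 =766
r74=1001010 pc3: +8 =774
r75=1001011 pc4: +16 =790
r76=1001100 pc3: +8 =798
r77=1001101 pc4: +16 =814
r78=1001110 pc4: +16 =830
r79=1001111 pc5: +32 =862
r80=1010000 pc2: +4 =866
r81=1010001 pc3: +8 =874
r82=1010010 pc3: +8 =882
r83=1010011 pc4: +16 =898
r84=1010100 pc3: +8 =906
r85=1010101 pc4: +16 =922
r86=1010110 pc4: +16 =938
r87=1010111 pc5: +32 =970
r88=1011000 pc3: +8 =978
r89=1011001 pc4: +16 =994
r90=1011010 pc4: +16 =1010
r91=1011011 pc5: +32 =1042
r92=1011100 pc4: +16 =1058
r93=1011101 pc5: +32 =1090
r94=1011110 pc5: +32 =1122
r95=1011111 pc6: +64 =1186
r96=1100000 pc2: +4 =1190
r97=1100001 pc3: +8 =1198
r98=1100010 pc3: +8 =1206
r99=1100011 pc4: +16 =1222
r100=1100100 pc3: +8 =1230
r101=1100101 pc4: +16 =1246
r102=1100110 pc4: +16 =1262
r103=1100111 pc5: +32 =1294
r104=1101000 pc3: +8 =1302
r105=1101001 pc4: +16 =1318
r106=1101010 pc4: +16 =1334
r107=1101011 pc5: +32 =1366

Answer: 1366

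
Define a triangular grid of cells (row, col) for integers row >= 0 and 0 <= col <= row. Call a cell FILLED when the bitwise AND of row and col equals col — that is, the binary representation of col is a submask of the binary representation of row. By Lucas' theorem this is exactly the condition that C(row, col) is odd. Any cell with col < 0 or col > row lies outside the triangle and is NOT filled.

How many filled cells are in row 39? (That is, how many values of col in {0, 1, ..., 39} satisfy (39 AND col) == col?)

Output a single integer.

39 in binary = 100111
popcount(39) = number of 1-bits in 100111 = 4
A col c satisfies (39 AND c) == c iff every set bit of c is also set in 39; each of the 4 set bits of 39 can independently be on or off in c.
count = 2^4 = 16

Answer: 16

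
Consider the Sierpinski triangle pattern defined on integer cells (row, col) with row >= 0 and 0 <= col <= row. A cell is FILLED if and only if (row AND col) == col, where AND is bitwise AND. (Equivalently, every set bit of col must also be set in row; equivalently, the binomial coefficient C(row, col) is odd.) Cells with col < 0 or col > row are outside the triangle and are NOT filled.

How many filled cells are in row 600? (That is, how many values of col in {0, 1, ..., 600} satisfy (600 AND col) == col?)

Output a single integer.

Answer: 16

Derivation:
600 in binary = 1001011000
popcount(600) = number of 1-bits in 1001011000 = 4
A col c satisfies (600 AND c) == c iff every set bit of c is also set in 600; each of the 4 set bits of 600 can independently be on or off in c.
count = 2^4 = 16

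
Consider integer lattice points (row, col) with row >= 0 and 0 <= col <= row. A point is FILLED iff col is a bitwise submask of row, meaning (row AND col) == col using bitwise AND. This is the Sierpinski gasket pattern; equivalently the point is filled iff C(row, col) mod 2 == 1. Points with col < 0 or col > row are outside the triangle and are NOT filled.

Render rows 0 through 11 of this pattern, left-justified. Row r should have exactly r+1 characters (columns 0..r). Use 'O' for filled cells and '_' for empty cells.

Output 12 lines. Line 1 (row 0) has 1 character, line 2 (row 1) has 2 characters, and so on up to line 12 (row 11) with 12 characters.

Answer: O
OO
O_O
OOOO
O___O
OO__OO
O_O_O_O
OOOOOOOO
O_______O
OO______OO
O_O_____O_O
OOOO____OOOO

Derivation:
r0=0: O
r1=1: OO
r2=10: O_O
r3=11: OOOO
r4=100: O___O
r5=101: OO__OO
r6=110: O_O_O_O
r7=111: OOOOOOOO
r8=1000: O_______O
r9=1001: OO______OO
r10=1010: O_O_____O_O
r11=1011: OOOO____OOOO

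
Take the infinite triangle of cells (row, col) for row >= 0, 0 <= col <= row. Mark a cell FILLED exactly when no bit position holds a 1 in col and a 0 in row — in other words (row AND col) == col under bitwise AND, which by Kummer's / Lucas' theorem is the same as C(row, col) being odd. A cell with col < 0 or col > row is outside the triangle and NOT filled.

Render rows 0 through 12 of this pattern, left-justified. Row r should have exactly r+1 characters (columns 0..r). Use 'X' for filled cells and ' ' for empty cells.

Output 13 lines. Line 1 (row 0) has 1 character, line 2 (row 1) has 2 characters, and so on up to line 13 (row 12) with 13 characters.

Answer: X
XX
X X
XXXX
X   X
XX  XX
X X X X
XXXXXXXX
X       X
XX      XX
X X     X X
XXXX    XXXX
X   X   X   X

Derivation:
r0=0: X
r1=1: XX
r2=10: X X
r3=11: XXXX
r4=100: X   X
r5=101: XX  XX
r6=110: X X X X
r7=111: XXXXXXXX
r8=1000: X       X
r9=1001: XX      XX
r10=1010: X X     X X
r11=1011: XXXX    XXXX
r12=1100: X   X   X   X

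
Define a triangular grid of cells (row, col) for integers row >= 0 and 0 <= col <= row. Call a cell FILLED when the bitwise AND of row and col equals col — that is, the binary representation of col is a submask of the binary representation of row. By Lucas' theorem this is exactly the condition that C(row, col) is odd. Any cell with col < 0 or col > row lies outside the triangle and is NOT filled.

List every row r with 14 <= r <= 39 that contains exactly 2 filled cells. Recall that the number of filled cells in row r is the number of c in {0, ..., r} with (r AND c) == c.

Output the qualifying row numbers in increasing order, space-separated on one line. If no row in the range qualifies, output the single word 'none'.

Row r has 2^popcount(r) filled cells, so we need popcount(r) = log2(2) = 1.
Scan r = 14..39 and keep those with exactly 1 one-bits:
r=14=1110 popcount=3 -> skip
r=15=1111 popcount=4 -> skip
r=16=10000 popcount=1 -> KEEP
r=17=10001 popcount=2 -> skip
r=18=10010 popcount=2 -> skip
r=19=10011 popcount=3 -> skip
r=20=10100 popcount=2 -> skip
r=21=10101 popcount=3 -> skip
r=22=10110 popcount=3 -> skip
r=23=10111 popcount=4 -> skip
r=24=11000 popcount=2 -> skip
r=25=11001 popcount=3 -> skip
r=26=11010 popcount=3 -> skip
r=27=11011 popcount=4 -> skip
r=28=11100 popcount=3 -> skip
r=29=11101 popcount=4 -> skip
r=30=11110 popcount=4 -> skip
r=31=11111 popcount=5 -> skip
r=32=100000 popcount=1 -> KEEP
r=33=100001 popcount=2 -> skip
r=34=100010 popcount=2 -> skip
r=35=100011 popcount=3 -> skip
r=36=100100 popcount=2 -> skip
r=37=100101 popcount=3 -> skip
r=38=100110 popcount=3 -> skip
r=39=100111 popcount=4 -> skip
Kept rows: 16 32

Answer: 16 32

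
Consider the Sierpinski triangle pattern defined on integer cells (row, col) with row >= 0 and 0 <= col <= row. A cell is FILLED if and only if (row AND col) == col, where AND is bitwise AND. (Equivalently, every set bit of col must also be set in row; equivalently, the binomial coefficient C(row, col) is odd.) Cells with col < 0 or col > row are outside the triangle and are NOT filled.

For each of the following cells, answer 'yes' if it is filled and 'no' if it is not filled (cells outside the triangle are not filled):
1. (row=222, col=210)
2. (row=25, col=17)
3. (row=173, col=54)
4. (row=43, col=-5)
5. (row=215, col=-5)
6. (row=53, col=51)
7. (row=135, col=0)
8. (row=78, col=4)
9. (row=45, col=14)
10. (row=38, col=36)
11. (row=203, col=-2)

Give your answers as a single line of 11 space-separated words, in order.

Answer: yes yes no no no no yes yes no yes no

Derivation:
(222,210): row=0b11011110, col=0b11010010, row AND col = 0b11010010 = 210; 210 == 210 -> filled
(25,17): row=0b11001, col=0b10001, row AND col = 0b10001 = 17; 17 == 17 -> filled
(173,54): row=0b10101101, col=0b110110, row AND col = 0b100100 = 36; 36 != 54 -> empty
(43,-5): col outside [0, 43] -> not filled
(215,-5): col outside [0, 215] -> not filled
(53,51): row=0b110101, col=0b110011, row AND col = 0b110001 = 49; 49 != 51 -> empty
(135,0): row=0b10000111, col=0b0, row AND col = 0b0 = 0; 0 == 0 -> filled
(78,4): row=0b1001110, col=0b100, row AND col = 0b100 = 4; 4 == 4 -> filled
(45,14): row=0b101101, col=0b1110, row AND col = 0b1100 = 12; 12 != 14 -> empty
(38,36): row=0b100110, col=0b100100, row AND col = 0b100100 = 36; 36 == 36 -> filled
(203,-2): col outside [0, 203] -> not filled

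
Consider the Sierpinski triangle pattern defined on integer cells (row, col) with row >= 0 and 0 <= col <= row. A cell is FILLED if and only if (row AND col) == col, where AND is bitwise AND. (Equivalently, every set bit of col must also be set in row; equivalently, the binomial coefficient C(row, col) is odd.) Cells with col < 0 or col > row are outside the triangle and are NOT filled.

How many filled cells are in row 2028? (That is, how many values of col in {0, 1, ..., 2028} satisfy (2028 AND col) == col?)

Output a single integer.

2028 in binary = 11111101100
popcount(2028) = number of 1-bits in 11111101100 = 8
A col c satisfies (2028 AND c) == c iff every set bit of c is also set in 2028; each of the 8 set bits of 2028 can independently be on or off in c.
count = 2^8 = 256

Answer: 256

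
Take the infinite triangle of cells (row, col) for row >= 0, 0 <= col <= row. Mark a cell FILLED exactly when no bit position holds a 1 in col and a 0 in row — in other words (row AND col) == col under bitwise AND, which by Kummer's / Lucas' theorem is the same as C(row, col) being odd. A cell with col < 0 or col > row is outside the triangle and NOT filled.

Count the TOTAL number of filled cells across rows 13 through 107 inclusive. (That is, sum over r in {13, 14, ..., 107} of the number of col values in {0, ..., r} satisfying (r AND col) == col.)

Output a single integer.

Answer: 1346

Derivation:
r13=1101 pc3: +8 =8
r14=1110 pc3: +8 =16
r15=1111 pc4: +16 =32
r16=10000 pc1: +2 =34
r17=10001 pc2: +4 =38
r18=10010 pc2: +4 =42
r19=10011 pc3: +8 =50
r20=10100 pc2: +4 =54
r21=10101 pc3: +8 =62
r22=10110 pc3: +8 =70
r23=10111 pc4: +16 =86
r24=11000 pc2: +4 =90
r25=11001 pc3: +8 =98
r26=11010 pc3: +8 =106
r27=11011 pc4: +16 =122
r28=11100 pc3: +8 =130
r29=11101 pc4: +16 =146
r30=11110 pc4: +16 =162
r31=11111 pc5: +32 =194
r32=100000 pc1: +2 =196
r33=100001 pc2: +4 =200
r34=100010 pc2: +4 =204
r35=100011 pc3: +8 =212
r36=100100 pc2: +4 =216
r37=100101 pc3: +8 =224
r38=100110 pc3: +8 =232
r39=100111 pc4: +16 =248
r40=101000 pc2: +4 =252
r41=101001 pc3: +8 =260
r42=101010 pc3: +8 =268
r43=101011 pc4: +16 =284
r44=101100 pc3: +8 =292
r45=101101 pc4: +16 =308
r46=101110 pc4: +16 =324
r47=101111 pc5: +32 =356
r48=110000 pc2: +4 =360
r49=110001 pc3: +8 =368
r50=110010 pc3: +8 =376
r51=110011 pc4: +16 =392
r52=110100 pc3: +8 =400
r53=110101 pc4: +16 =416
r54=110110 pc4: +16 =432
r55=110111 pc5: +32 =464
r56=111000 pc3: +8 =472
r57=111001 pc4: +16 =488
r58=111010 pc4: +16 =504
r59=111011 pc5: +32 =536
r60=111100 pc4: +16 =552
r61=111101 pc5: +32 =584
r62=111110 pc5: +32 =616
r63=111111 pc6: +64 =680
r64=1000000 pc1: +2 =682
r65=1000001 pc2: +4 =686
r66=1000010 pc2: +4 =690
r67=1000011 pc3: +8 =698
r68=1000100 pc2: +4 =702
r69=1000101 pc3: +8 =710
r70=1000110 pc3: +8 =718
r71=1000111 pc4: +16 =734
r72=1001000 pc2: +4 =738
r73=1001001 pc3: +8 =746
r74=1001010 pc3: +8 =754
r75=1001011 pc4: +16 =770
r76=1001100 pc3: +8 =778
r77=1001101 pc4: +16 =794
r78=1001110 pc4: +16 =810
r79=1001111 pc5: +32 =842
r80=1010000 pc2: +4 =846
r81=1010001 pc3: +8 =854
r82=1010010 pc3: +8 =862
r83=1010011 pc4: +16 =878
r84=1010100 pc3: +8 =886
r85=1010101 pc4: +16 =902
r86=1010110 pc4: +16 =918
r87=1010111 pc5: +32 =950
r88=1011000 pc3: +8 =958
r89=1011001 pc4: +16 =974
r90=1011010 pc4: +16 =990
r91=1011011 pc5: +32 =1022
r92=1011100 pc4: +16 =1038
r93=1011101 pc5: +32 =1070
r94=1011110 pc5: +32 =1102
r95=1011111 pc6: +64 =1166
r96=1100000 pc2: +4 =1170
r97=1100001 pc3: +8 =1178
r98=1100010 pc3: +8 =1186
r99=1100011 pc4: +16 =1202
r100=1100100 pc3: +8 =1210
r101=1100101 pc4: +16 =1226
r102=1100110 pc4: +16 =1242
r103=1100111 pc5: +32 =1274
r104=1101000 pc3: +8 =1282
r105=1101001 pc4: +16 =1298
r106=1101010 pc4: +16 =1314
r107=1101011 pc5: +32 =1346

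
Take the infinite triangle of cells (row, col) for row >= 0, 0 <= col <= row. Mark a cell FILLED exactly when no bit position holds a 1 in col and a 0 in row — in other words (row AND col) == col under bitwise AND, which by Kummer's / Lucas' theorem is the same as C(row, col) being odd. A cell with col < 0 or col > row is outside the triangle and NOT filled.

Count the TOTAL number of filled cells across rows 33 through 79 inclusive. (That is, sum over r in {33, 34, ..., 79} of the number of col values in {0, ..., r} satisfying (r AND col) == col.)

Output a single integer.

Answer: 646

Derivation:
r33=100001 pc2: +4 =4
r34=100010 pc2: +4 =8
r35=100011 pc3: +8 =16
r36=100100 pc2: +4 =20
r37=100101 pc3: +8 =28
r38=100110 pc3: +8 =36
r39=100111 pc4: +16 =52
r40=101000 pc2: +4 =56
r41=101001 pc3: +8 =64
r42=101010 pc3: +8 =72
r43=101011 pc4: +16 =88
r44=101100 pc3: +8 =96
r45=101101 pc4: +16 =112
r46=101110 pc4: +16 =128
r47=101111 pc5: +32 =160
r48=110000 pc2: +4 =164
r49=110001 pc3: +8 =172
r50=110010 pc3: +8 =180
r51=110011 pc4: +16 =196
r52=110100 pc3: +8 =204
r53=110101 pc4: +16 =220
r54=110110 pc4: +16 =236
r55=110111 pc5: +32 =268
r56=111000 pc3: +8 =276
r57=111001 pc4: +16 =292
r58=111010 pc4: +16 =308
r59=111011 pc5: +32 =340
r60=111100 pc4: +16 =356
r61=111101 pc5: +32 =388
r62=111110 pc5: +32 =420
r63=111111 pc6: +64 =484
r64=1000000 pc1: +2 =486
r65=1000001 pc2: +4 =490
r66=1000010 pc2: +4 =494
r67=1000011 pc3: +8 =502
r68=1000100 pc2: +4 =506
r69=1000101 pc3: +8 =514
r70=1000110 pc3: +8 =522
r71=1000111 pc4: +16 =538
r72=1001000 pc2: +4 =542
r73=1001001 pc3: +8 =550
r74=1001010 pc3: +8 =558
r75=1001011 pc4: +16 =574
r76=1001100 pc3: +8 =582
r77=1001101 pc4: +16 =598
r78=1001110 pc4: +16 =614
r79=1001111 pc5: +32 =646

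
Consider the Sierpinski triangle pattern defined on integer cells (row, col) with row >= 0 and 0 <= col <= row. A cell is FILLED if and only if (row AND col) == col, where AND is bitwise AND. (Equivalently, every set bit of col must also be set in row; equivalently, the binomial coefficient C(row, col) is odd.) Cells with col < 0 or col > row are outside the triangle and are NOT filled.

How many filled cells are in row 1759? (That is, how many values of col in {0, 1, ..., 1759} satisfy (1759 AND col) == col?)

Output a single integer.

Answer: 512

Derivation:
1759 in binary = 11011011111
popcount(1759) = number of 1-bits in 11011011111 = 9
A col c satisfies (1759 AND c) == c iff every set bit of c is also set in 1759; each of the 9 set bits of 1759 can independently be on or off in c.
count = 2^9 = 512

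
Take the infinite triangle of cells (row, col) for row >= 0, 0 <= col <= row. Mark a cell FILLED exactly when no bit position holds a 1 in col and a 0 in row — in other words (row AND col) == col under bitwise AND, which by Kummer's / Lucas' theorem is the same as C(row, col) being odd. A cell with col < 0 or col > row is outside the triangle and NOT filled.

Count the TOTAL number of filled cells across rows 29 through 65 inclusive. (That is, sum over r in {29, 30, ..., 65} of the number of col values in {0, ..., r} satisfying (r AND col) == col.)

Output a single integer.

r29=11101 pc4: +16 =16
r30=11110 pc4: +16 =32
r31=11111 pc5: +32 =64
r32=100000 pc1: +2 =66
r33=100001 pc2: +4 =70
r34=100010 pc2: +4 =74
r35=100011 pc3: +8 =82
r36=100100 pc2: +4 =86
r37=100101 pc3: +8 =94
r38=100110 pc3: +8 =102
r39=100111 pc4: +16 =118
r40=101000 pc2: +4 =122
r41=101001 pc3: +8 =130
r42=101010 pc3: +8 =138
r43=101011 pc4: +16 =154
r44=101100 pc3: +8 =162
r45=101101 pc4: +16 =178
r46=101110 pc4: +16 =194
r47=101111 pc5: +32 =226
r48=110000 pc2: +4 =230
r49=110001 pc3: +8 =238
r50=110010 pc3: +8 =246
r51=110011 pc4: +16 =262
r52=110100 pc3: +8 =270
r53=110101 pc4: +16 =286
r54=110110 pc4: +16 =302
r55=110111 pc5: +32 =334
r56=111000 pc3: +8 =342
r57=111001 pc4: +16 =358
r58=111010 pc4: +16 =374
r59=111011 pc5: +32 =406
r60=111100 pc4: +16 =422
r61=111101 pc5: +32 =454
r62=111110 pc5: +32 =486
r63=111111 pc6: +64 =550
r64=1000000 pc1: +2 =552
r65=1000001 pc2: +4 =556

Answer: 556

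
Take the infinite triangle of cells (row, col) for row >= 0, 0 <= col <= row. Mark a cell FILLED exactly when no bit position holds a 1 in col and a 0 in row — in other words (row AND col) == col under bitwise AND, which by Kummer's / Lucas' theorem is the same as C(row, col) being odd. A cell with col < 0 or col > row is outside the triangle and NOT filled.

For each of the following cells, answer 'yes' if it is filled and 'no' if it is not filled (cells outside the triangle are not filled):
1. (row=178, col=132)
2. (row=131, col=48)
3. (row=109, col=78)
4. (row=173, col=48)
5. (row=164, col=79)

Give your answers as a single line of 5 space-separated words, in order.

(178,132): row=0b10110010, col=0b10000100, row AND col = 0b10000000 = 128; 128 != 132 -> empty
(131,48): row=0b10000011, col=0b110000, row AND col = 0b0 = 0; 0 != 48 -> empty
(109,78): row=0b1101101, col=0b1001110, row AND col = 0b1001100 = 76; 76 != 78 -> empty
(173,48): row=0b10101101, col=0b110000, row AND col = 0b100000 = 32; 32 != 48 -> empty
(164,79): row=0b10100100, col=0b1001111, row AND col = 0b100 = 4; 4 != 79 -> empty

Answer: no no no no no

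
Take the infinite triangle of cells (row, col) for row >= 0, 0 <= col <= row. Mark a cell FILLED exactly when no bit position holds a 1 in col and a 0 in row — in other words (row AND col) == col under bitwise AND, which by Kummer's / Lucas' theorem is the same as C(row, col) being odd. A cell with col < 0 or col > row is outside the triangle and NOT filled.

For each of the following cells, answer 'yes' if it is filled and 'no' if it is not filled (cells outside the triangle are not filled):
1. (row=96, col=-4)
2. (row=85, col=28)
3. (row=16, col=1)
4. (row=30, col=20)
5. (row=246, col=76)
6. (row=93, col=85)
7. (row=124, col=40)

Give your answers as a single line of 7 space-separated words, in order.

(96,-4): col outside [0, 96] -> not filled
(85,28): row=0b1010101, col=0b11100, row AND col = 0b10100 = 20; 20 != 28 -> empty
(16,1): row=0b10000, col=0b1, row AND col = 0b0 = 0; 0 != 1 -> empty
(30,20): row=0b11110, col=0b10100, row AND col = 0b10100 = 20; 20 == 20 -> filled
(246,76): row=0b11110110, col=0b1001100, row AND col = 0b1000100 = 68; 68 != 76 -> empty
(93,85): row=0b1011101, col=0b1010101, row AND col = 0b1010101 = 85; 85 == 85 -> filled
(124,40): row=0b1111100, col=0b101000, row AND col = 0b101000 = 40; 40 == 40 -> filled

Answer: no no no yes no yes yes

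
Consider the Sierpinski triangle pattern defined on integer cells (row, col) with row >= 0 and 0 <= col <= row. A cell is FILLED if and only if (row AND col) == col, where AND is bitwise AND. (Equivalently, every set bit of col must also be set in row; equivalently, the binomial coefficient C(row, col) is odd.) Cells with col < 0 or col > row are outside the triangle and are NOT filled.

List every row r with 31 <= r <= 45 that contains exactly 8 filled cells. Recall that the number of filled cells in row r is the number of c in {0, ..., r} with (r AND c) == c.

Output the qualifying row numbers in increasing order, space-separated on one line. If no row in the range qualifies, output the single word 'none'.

Row r has 2^popcount(r) filled cells, so we need popcount(r) = log2(8) = 3.
Scan r = 31..45 and keep those with exactly 3 one-bits:
r=31=11111 popcount=5 -> skip
r=32=100000 popcount=1 -> skip
r=33=100001 popcount=2 -> skip
r=34=100010 popcount=2 -> skip
r=35=100011 popcount=3 -> KEEP
r=36=100100 popcount=2 -> skip
r=37=100101 popcount=3 -> KEEP
r=38=100110 popcount=3 -> KEEP
r=39=100111 popcount=4 -> skip
r=40=101000 popcount=2 -> skip
r=41=101001 popcount=3 -> KEEP
r=42=101010 popcount=3 -> KEEP
r=43=101011 popcount=4 -> skip
r=44=101100 popcount=3 -> KEEP
r=45=101101 popcount=4 -> skip
Kept rows: 35 37 38 41 42 44

Answer: 35 37 38 41 42 44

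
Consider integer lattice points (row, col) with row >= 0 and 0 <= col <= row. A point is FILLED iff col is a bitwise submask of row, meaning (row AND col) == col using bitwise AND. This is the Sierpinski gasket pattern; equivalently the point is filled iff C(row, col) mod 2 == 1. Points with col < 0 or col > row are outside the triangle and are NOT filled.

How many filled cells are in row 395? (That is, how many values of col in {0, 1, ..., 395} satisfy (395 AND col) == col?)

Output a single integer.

Answer: 32

Derivation:
395 in binary = 110001011
popcount(395) = number of 1-bits in 110001011 = 5
A col c satisfies (395 AND c) == c iff every set bit of c is also set in 395; each of the 5 set bits of 395 can independently be on or off in c.
count = 2^5 = 32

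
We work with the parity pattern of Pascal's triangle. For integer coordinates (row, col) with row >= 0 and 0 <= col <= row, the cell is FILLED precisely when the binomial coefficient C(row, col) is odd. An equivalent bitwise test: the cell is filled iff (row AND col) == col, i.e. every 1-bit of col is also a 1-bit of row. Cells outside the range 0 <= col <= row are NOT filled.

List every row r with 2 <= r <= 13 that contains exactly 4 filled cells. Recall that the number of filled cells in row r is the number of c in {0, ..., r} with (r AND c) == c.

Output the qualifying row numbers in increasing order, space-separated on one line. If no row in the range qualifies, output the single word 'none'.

Answer: 3 5 6 9 10 12

Derivation:
Row r has 2^popcount(r) filled cells, so we need popcount(r) = log2(4) = 2.
Scan r = 2..13 and keep those with exactly 2 one-bits:
r=2=10 popcount=1 -> skip
r=3=11 popcount=2 -> KEEP
r=4=100 popcount=1 -> skip
r=5=101 popcount=2 -> KEEP
r=6=110 popcount=2 -> KEEP
r=7=111 popcount=3 -> skip
r=8=1000 popcount=1 -> skip
r=9=1001 popcount=2 -> KEEP
r=10=1010 popcount=2 -> KEEP
r=11=1011 popcount=3 -> skip
r=12=1100 popcount=2 -> KEEP
r=13=1101 popcount=3 -> skip
Kept rows: 3 5 6 9 10 12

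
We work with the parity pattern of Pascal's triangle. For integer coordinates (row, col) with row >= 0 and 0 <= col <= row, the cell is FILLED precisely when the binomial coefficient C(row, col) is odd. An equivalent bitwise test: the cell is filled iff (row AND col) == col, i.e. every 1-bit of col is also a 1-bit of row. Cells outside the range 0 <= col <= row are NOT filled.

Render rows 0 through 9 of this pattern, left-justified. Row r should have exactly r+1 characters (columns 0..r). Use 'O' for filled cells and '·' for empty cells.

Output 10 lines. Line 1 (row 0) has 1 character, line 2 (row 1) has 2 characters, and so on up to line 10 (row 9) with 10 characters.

Answer: O
OO
O·O
OOOO
O···O
OO··OO
O·O·O·O
OOOOOOOO
O·······O
OO······OO

Derivation:
r0=0: O
r1=1: OO
r2=10: O·O
r3=11: OOOO
r4=100: O···O
r5=101: OO··OO
r6=110: O·O·O·O
r7=111: OOOOOOOO
r8=1000: O·······O
r9=1001: OO······OO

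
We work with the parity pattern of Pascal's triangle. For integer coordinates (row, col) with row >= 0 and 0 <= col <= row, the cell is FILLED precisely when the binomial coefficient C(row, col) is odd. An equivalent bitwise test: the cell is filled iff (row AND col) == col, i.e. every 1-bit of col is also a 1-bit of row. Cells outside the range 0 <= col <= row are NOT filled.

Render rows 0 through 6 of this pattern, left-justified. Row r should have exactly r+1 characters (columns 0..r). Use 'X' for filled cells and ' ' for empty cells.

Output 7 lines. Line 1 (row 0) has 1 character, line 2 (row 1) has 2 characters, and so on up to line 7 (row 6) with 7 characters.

Answer: X
XX
X X
XXXX
X   X
XX  XX
X X X X

Derivation:
r0=0: X
r1=1: XX
r2=10: X X
r3=11: XXXX
r4=100: X   X
r5=101: XX  XX
r6=110: X X X X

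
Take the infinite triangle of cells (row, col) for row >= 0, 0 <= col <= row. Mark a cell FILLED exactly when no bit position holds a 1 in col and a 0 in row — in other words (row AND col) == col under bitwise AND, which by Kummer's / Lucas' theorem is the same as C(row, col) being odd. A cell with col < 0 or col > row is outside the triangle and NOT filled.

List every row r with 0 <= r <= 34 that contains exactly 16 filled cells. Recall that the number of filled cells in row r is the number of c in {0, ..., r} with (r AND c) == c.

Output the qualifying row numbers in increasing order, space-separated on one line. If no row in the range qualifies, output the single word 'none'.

Row r has 2^popcount(r) filled cells, so we need popcount(r) = log2(16) = 4.
Scan r = 0..34 and keep those with exactly 4 one-bits:
r=0=0 popcount=0 -> skip
r=1=1 popcount=1 -> skip
r=2=10 popcount=1 -> skip
r=3=11 popcount=2 -> skip
r=4=100 popcount=1 -> skip
r=5=101 popcount=2 -> skip
r=6=110 popcount=2 -> skip
r=7=111 popcount=3 -> skip
r=8=1000 popcount=1 -> skip
r=9=1001 popcount=2 -> skip
r=10=1010 popcount=2 -> skip
r=11=1011 popcount=3 -> skip
r=12=1100 popcount=2 -> skip
r=13=1101 popcount=3 -> skip
r=14=1110 popcount=3 -> skip
r=15=1111 popcount=4 -> KEEP
r=16=10000 popcount=1 -> skip
r=17=10001 popcount=2 -> skip
r=18=10010 popcount=2 -> skip
r=19=10011 popcount=3 -> skip
r=20=10100 popcount=2 -> skip
r=21=10101 popcount=3 -> skip
r=22=10110 popcount=3 -> skip
r=23=10111 popcount=4 -> KEEP
r=24=11000 popcount=2 -> skip
r=25=11001 popcount=3 -> skip
r=26=11010 popcount=3 -> skip
r=27=11011 popcount=4 -> KEEP
r=28=11100 popcount=3 -> skip
r=29=11101 popcount=4 -> KEEP
r=30=11110 popcount=4 -> KEEP
r=31=11111 popcount=5 -> skip
r=32=100000 popcount=1 -> skip
r=33=100001 popcount=2 -> skip
r=34=100010 popcount=2 -> skip
Kept rows: 15 23 27 29 30

Answer: 15 23 27 29 30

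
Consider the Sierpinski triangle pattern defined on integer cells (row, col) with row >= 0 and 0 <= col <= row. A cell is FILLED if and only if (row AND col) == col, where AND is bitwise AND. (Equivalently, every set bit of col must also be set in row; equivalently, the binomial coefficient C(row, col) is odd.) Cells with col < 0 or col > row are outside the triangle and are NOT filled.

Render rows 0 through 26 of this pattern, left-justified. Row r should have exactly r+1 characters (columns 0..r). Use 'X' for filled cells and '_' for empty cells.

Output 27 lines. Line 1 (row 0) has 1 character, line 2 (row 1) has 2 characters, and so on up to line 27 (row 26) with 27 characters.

r0=0: X
r1=1: XX
r2=10: X_X
r3=11: XXXX
r4=100: X___X
r5=101: XX__XX
r6=110: X_X_X_X
r7=111: XXXXXXXX
r8=1000: X_______X
r9=1001: XX______XX
r10=1010: X_X_____X_X
r11=1011: XXXX____XXXX
r12=1100: X___X___X___X
r13=1101: XX__XX__XX__XX
r14=1110: X_X_X_X_X_X_X_X
r15=1111: XXXXXXXXXXXXXXXX
r16=10000: X_______________X
r17=10001: XX______________XX
r18=10010: X_X_____________X_X
r19=10011: XXXX____________XXXX
r20=10100: X___X___________X___X
r21=10101: XX__XX__________XX__XX
r22=10110: X_X_X_X_________X_X_X_X
r23=10111: XXXXXXXX________XXXXXXXX
r24=11000: X_______X_______X_______X
r25=11001: XX______XX______XX______XX
r26=11010: X_X_____X_X_____X_X_____X_X

Answer: X
XX
X_X
XXXX
X___X
XX__XX
X_X_X_X
XXXXXXXX
X_______X
XX______XX
X_X_____X_X
XXXX____XXXX
X___X___X___X
XX__XX__XX__XX
X_X_X_X_X_X_X_X
XXXXXXXXXXXXXXXX
X_______________X
XX______________XX
X_X_____________X_X
XXXX____________XXXX
X___X___________X___X
XX__XX__________XX__XX
X_X_X_X_________X_X_X_X
XXXXXXXX________XXXXXXXX
X_______X_______X_______X
XX______XX______XX______XX
X_X_____X_X_____X_X_____X_X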